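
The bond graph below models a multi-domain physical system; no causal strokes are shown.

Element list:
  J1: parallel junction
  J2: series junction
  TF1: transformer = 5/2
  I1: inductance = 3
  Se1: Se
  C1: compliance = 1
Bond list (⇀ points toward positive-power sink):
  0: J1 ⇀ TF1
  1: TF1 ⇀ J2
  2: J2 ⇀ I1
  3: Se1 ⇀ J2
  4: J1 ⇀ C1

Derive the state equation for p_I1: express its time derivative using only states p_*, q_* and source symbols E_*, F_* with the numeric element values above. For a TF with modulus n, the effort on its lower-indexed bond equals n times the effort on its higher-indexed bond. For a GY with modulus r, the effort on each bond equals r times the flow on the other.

dp_I1/dt = E_Se1 + 2*q_C1/5

b3 |J2  (Se1 (Se) sets effort on bond)
b2 |I1  (prefer integral on I1)
b1 |J2  (1-jn J2 has f-setter on 2)
b0 |TF1  (through TF1, causality passes straight; one stroke at TF1)
b4 |J1  (J1 needs exactly one e-in)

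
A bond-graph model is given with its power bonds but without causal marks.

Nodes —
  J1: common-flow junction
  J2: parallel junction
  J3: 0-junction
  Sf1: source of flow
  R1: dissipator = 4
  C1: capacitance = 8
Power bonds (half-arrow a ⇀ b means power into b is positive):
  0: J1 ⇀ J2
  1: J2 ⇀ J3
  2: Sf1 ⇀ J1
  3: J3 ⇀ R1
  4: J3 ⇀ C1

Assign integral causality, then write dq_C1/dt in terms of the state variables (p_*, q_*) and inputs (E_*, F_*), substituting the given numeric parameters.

β2 stroke→Sf1  (Sf1: flow source, stroke at near end)
β0 stroke→J1  (common-f at J1 fixed by 2)
β1 stroke→J2  (only one effort-in slot at J2)
β4 stroke→J3  (C1 integral (e out))
β3 stroke→R1  (0-jn J3 has e-setter on 4)

dq_C1/dt = F_Sf1 - q_C1/32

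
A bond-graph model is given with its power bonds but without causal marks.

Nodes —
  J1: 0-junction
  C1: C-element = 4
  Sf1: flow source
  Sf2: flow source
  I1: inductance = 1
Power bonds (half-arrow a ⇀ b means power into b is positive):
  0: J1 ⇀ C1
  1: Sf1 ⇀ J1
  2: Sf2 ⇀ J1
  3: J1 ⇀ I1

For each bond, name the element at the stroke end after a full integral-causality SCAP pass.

bond 0 |J1
bond 1 |Sf1
bond 2 |Sf2
bond 3 |I1

bond 1 |Sf1  (source Sf1 imposes f)
bond 2 |Sf2  (Sf2 (Sf) sets flow on bond)
bond 0 |J1  (prefer integral on C1)
bond 3 |I1  (common-e at J1 fixed by 0)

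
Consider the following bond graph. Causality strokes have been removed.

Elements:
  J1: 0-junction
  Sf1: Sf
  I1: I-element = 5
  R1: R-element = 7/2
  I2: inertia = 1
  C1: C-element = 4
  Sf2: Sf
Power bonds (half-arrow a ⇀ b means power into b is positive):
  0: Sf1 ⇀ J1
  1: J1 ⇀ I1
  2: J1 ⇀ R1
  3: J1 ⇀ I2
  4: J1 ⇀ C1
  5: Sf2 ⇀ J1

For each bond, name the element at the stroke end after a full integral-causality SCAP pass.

b0 stroke→Sf1  (Sf1: flow source, stroke at near end)
b5 stroke→Sf2  (Sf2 fixes flow; stroke at Sf2)
b1 stroke→I1  (I1 integral (f out))
b3 stroke→I2  (prefer integral on I2)
b4 stroke→J1  (C1: C, integral causality)
b2 stroke→R1  (common-e at J1 fixed by 4)

#0 →Sf1
#1 →I1
#2 →R1
#3 →I2
#4 →J1
#5 →Sf2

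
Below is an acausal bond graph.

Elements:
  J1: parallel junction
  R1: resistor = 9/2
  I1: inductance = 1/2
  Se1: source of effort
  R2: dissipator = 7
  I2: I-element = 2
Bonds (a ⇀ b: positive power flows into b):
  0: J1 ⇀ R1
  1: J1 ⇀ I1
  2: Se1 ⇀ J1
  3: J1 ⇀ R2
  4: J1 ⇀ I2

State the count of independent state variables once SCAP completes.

2  (I1, I2 all integral)

β2 |J1  (Se1 fixes effort; stroke away)
β0 |R1  (J1 effort already set via bond 2)
β1 |I1  (common-e at J1 fixed by 2)
β3 |R2  (J1 effort already set via bond 2)
β4 |I2  (J1 effort already set via bond 2)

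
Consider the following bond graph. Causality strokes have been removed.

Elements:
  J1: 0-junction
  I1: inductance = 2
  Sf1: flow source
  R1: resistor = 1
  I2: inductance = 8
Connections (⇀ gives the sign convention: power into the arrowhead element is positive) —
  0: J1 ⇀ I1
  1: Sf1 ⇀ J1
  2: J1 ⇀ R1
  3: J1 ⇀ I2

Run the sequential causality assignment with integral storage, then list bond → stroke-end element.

b0 stroke at I1
b1 stroke at Sf1
b2 stroke at J1
b3 stroke at I2

β1 stroke→Sf1  (Sf1: flow source, stroke at near end)
β0 stroke→I1  (I1 integral (f out))
β3 stroke→I2  (I2: I, integral causality)
β2 stroke→J1  (J1 needs exactly one e-in)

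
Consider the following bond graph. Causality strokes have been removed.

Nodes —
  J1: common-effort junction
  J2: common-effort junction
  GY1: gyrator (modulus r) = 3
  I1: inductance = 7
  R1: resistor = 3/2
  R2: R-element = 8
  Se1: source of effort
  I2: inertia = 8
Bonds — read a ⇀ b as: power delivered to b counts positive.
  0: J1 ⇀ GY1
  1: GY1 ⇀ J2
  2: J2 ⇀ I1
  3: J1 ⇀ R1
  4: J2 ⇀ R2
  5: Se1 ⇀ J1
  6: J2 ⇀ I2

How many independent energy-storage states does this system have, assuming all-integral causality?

2  (I1, I2 all integral)

b5 |J1  (Se1 fixes effort; stroke away)
b0 |GY1  (J1: bond 5 brought effort, rest push out)
b3 |R1  (J1 effort already set via bond 5)
b1 |GY1  (GY1: gyrator matches bond 0)
b2 |I1  (I1 integral (f out))
b6 |I2  (I2: I, integral causality)
b4 |J2  (closing 0-jn rule on J2)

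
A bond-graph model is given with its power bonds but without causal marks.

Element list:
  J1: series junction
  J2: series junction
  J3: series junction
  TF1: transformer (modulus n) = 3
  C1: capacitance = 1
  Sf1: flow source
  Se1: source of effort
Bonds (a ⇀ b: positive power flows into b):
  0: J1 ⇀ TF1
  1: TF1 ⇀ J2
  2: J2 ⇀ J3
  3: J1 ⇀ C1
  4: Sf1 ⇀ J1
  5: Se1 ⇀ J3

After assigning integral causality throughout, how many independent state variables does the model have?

β4 stroke at Sf1  (Sf1 fixes flow; stroke at Sf1)
β5 stroke at J3  (source Se1 imposes e)
β0 stroke at J1  (common-f at J1 fixed by 4)
β3 stroke at J1  (J1: bond 4 brought flow, rest push out)
β2 stroke at J2  (closing 1-jn rule on J3)
β1 stroke at TF1  (TF1 one-in-one-out from 0)

1  (C1 all integral)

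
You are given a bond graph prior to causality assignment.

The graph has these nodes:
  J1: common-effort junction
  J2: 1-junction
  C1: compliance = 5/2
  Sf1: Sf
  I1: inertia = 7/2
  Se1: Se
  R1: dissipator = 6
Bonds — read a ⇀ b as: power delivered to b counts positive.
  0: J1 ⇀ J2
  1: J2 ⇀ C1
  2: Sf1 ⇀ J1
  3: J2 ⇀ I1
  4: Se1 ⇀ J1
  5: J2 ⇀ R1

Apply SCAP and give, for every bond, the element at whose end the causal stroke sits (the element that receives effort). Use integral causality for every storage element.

#2 →Sf1  (Sf1 (Sf) sets flow on bond)
#4 →J1  (Se1: effort source, stroke at far end)
#0 →J2  (J1: bond 4 brought effort, rest push out)
#1 →J2  (prefer integral on C1)
#3 →I1  (prefer integral on I1)
#5 →J2  (J2 flow already set via bond 3)

bond 0 →J2
bond 1 →J2
bond 2 →Sf1
bond 3 →I1
bond 4 →J1
bond 5 →J2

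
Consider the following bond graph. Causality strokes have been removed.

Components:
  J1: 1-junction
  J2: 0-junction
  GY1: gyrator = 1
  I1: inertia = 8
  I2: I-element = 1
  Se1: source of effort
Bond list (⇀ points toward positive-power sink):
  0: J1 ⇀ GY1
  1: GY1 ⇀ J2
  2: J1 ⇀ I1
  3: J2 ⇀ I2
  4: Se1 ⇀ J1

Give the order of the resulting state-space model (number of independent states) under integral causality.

bond 4 |J1  (Se1: effort source, stroke at far end)
bond 2 |I1  (I1: I, integral causality)
bond 0 |J1  (J1: bond 2 brought flow, rest push out)
bond 1 |J2  (GY1 both-in/both-out from 0)
bond 3 |I2  (J2: bond 1 brought effort, rest push out)

2  (I1, I2 all integral)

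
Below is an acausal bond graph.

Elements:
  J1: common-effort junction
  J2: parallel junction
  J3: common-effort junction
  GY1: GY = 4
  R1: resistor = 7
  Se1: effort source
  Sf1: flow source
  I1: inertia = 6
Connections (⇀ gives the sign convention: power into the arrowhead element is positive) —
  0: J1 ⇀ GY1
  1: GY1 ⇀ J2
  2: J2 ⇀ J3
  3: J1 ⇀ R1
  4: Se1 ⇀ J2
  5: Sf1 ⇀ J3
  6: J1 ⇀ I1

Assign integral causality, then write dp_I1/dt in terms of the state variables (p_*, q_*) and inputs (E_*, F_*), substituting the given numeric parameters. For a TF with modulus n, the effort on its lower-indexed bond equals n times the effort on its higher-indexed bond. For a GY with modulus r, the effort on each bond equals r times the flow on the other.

dp_I1/dt = -7*E_Se1/4 - 7*p_I1/6

β4 stroke→J2  (Se1: effort source, stroke at far end)
β5 stroke→Sf1  (source Sf1 imposes f)
β1 stroke→GY1  (common-e at J2 fixed by 4)
β2 stroke→J3  (J2 effort already set via bond 4)
β0 stroke→GY1  (GY1 both-in/both-out from 1)
β6 stroke→I1  (I1 outputs flow p/I1)
β3 stroke→J1  (closing 0-jn rule on J1)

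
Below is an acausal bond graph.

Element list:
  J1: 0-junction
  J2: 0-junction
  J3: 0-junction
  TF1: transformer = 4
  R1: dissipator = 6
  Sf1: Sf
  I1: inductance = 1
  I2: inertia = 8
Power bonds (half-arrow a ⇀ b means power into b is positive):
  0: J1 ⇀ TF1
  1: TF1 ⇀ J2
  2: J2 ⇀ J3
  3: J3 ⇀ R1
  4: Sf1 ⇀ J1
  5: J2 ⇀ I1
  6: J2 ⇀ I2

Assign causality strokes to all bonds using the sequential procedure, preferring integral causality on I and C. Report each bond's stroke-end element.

β4 |Sf1  (Sf1: flow source, stroke at near end)
β0 |J1  (J1 needs exactly one e-in)
β1 |TF1  (through TF1, causality passes straight; one stroke at TF1)
β5 |I1  (I1: I, integral causality)
β6 |I2  (prefer integral on I2)
β2 |J2  (only one effort-in slot at J2)
β3 |J3  (J3 needs exactly one e-in)

#0 →J1
#1 →TF1
#2 →J2
#3 →J3
#4 →Sf1
#5 →I1
#6 →I2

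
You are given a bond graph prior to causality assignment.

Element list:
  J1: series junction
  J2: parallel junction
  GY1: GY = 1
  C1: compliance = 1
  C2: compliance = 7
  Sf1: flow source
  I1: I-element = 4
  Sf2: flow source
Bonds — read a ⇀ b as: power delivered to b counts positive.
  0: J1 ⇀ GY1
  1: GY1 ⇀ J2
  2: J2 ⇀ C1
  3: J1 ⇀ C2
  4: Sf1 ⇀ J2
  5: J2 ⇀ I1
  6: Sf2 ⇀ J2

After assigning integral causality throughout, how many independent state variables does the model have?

bond 4 stroke at Sf1  (Sf1: flow source, stroke at near end)
bond 6 stroke at Sf2  (Sf2: flow source, stroke at near end)
bond 2 stroke at J2  (C1 outputs effort q/C1)
bond 1 stroke at GY1  (J2 effort already set via bond 2)
bond 5 stroke at I1  (J2: bond 2 brought effort, rest push out)
bond 0 stroke at GY1  (GY1 both-in/both-out from 1)
bond 3 stroke at J1  (common-f at J1 fixed by 0)

3  (C1, C2, I1 all integral)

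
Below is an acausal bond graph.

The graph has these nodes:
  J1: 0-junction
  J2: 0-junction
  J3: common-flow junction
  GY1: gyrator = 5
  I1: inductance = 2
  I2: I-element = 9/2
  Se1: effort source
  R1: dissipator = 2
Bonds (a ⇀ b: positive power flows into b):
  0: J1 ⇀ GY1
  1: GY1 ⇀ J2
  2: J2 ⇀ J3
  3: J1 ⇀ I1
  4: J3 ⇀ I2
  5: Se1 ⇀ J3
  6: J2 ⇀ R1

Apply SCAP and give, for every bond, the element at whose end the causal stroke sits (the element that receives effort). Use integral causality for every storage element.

bond 0 stroke→J1
bond 1 stroke→J2
bond 2 stroke→J3
bond 3 stroke→I1
bond 4 stroke→I2
bond 5 stroke→J3
bond 6 stroke→R1

bond 5 stroke→J3  (Se1 fixes effort; stroke away)
bond 3 stroke→I1  (prefer integral on I1)
bond 0 stroke→J1  (J1: last free bond brings effort in)
bond 1 stroke→J2  (GY1 both-in/both-out from 0)
bond 2 stroke→J3  (J2 effort already set via bond 1)
bond 6 stroke→R1  (J2: bond 1 brought effort, rest push out)
bond 4 stroke→I2  (closing 1-jn rule on J3)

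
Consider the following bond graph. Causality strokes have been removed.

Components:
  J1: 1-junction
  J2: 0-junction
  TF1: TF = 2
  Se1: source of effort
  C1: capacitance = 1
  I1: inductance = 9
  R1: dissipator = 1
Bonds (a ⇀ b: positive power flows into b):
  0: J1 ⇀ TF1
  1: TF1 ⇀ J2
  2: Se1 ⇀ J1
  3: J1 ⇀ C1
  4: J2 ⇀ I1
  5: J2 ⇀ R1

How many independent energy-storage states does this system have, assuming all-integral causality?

2  (C1, I1 all integral)

β2 |J1  (Se1 fixes effort; stroke away)
β3 |J1  (C1: C, integral causality)
β0 |TF1  (closing 1-jn rule on J1)
β1 |J2  (through TF1, causality passes straight; one stroke at TF1)
β4 |I1  (common-e at J2 fixed by 1)
β5 |R1  (J2: bond 1 brought effort, rest push out)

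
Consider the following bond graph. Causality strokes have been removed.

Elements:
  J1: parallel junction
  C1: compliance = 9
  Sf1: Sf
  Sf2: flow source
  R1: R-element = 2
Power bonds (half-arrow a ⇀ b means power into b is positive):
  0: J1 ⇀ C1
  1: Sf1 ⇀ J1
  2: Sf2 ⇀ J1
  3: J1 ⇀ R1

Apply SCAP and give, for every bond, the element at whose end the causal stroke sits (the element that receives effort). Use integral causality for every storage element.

β0 |J1
β1 |Sf1
β2 |Sf2
β3 |R1

β1 stroke→Sf1  (Sf1: flow source, stroke at near end)
β2 stroke→Sf2  (source Sf2 imposes f)
β0 stroke→J1  (prefer integral on C1)
β3 stroke→R1  (J1: bond 0 brought effort, rest push out)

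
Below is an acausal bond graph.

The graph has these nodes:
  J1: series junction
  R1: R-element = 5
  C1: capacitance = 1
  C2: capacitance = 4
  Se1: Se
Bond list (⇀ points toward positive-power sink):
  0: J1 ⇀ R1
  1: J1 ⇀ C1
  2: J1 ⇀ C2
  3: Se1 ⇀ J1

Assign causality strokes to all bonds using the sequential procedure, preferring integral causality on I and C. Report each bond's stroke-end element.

#0 |R1
#1 |J1
#2 |J1
#3 |J1

bond 3 |J1  (Se1 (Se) sets effort on bond)
bond 1 |J1  (C1 integral (e out))
bond 2 |J1  (C2 outputs effort q/C2)
bond 0 |R1  (only one flow-in slot at J1)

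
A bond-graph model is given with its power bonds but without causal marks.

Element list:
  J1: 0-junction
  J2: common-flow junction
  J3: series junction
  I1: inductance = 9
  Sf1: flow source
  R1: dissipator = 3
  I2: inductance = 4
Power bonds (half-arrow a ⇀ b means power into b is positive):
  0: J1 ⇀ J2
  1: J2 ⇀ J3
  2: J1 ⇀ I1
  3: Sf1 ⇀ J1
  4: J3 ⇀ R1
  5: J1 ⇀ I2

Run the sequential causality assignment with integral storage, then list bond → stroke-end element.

bond 0 →J1
bond 1 →J2
bond 2 →I1
bond 3 →Sf1
bond 4 →J3
bond 5 →I2

#3 |Sf1  (Sf1 fixes flow; stroke at Sf1)
#2 |I1  (I1 integral (f out))
#5 |I2  (prefer integral on I2)
#0 |J1  (closing 0-jn rule on J1)
#1 |J2  (1-jn J2 has f-setter on 0)
#4 |J3  (J3: bond 1 brought flow, rest push out)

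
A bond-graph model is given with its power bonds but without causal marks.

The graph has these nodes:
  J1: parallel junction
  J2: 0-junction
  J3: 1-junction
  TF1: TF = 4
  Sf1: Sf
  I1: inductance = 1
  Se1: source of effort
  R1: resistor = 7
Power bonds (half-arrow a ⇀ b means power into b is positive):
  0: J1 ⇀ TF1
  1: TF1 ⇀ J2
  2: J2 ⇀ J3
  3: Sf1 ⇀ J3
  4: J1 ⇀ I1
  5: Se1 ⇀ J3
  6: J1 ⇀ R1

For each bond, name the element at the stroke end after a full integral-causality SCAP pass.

#3 →Sf1  (Sf1 (Sf) sets flow on bond)
#5 →J3  (source Se1 imposes e)
#2 →J3  (J3 flow already set via bond 3)
#1 →J2  (J2: last free bond brings effort in)
#0 →TF1  (TF1: transformer flips bond 1)
#4 →I1  (I1: I, integral causality)
#6 →J1  (only one effort-in slot at J1)

bond 0 stroke→TF1
bond 1 stroke→J2
bond 2 stroke→J3
bond 3 stroke→Sf1
bond 4 stroke→I1
bond 5 stroke→J3
bond 6 stroke→J1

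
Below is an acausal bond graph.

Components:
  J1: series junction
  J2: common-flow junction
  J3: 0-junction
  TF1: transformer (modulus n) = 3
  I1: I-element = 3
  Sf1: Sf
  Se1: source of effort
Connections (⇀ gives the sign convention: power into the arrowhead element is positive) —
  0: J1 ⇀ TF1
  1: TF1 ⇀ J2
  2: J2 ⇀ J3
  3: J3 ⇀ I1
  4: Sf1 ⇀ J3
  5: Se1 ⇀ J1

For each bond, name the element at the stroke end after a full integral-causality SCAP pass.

β0 stroke→TF1
β1 stroke→J2
β2 stroke→J3
β3 stroke→I1
β4 stroke→Sf1
β5 stroke→J1

#4 stroke at Sf1  (Sf1 fixes flow; stroke at Sf1)
#5 stroke at J1  (Se1: effort source, stroke at far end)
#0 stroke at TF1  (J1: last free bond brings flow in)
#1 stroke at J2  (through TF1, causality passes straight; one stroke at TF1)
#2 stroke at J3  (only one flow-in slot at J2)
#3 stroke at I1  (J3 effort already set via bond 2)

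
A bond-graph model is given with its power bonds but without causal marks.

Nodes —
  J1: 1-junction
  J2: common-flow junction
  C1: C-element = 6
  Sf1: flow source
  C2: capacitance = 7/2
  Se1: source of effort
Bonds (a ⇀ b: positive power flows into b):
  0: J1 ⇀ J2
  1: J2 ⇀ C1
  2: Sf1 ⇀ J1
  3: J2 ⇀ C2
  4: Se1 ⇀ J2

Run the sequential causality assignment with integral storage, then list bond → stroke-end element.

β2 |Sf1  (source Sf1 imposes f)
β4 |J2  (source Se1 imposes e)
β0 |J1  (1-jn J1 has f-setter on 2)
β1 |J2  (1-jn J2 has f-setter on 0)
β3 |J2  (common-f at J2 fixed by 0)

b0 |J1
b1 |J2
b2 |Sf1
b3 |J2
b4 |J2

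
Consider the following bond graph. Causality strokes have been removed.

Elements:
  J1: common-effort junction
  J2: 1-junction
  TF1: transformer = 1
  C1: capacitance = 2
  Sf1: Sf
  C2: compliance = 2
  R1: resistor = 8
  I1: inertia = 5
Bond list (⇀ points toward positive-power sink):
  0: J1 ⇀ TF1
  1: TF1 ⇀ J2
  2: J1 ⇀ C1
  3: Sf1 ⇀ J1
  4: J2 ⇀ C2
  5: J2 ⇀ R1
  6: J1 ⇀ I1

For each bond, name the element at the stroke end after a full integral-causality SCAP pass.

#3 |Sf1  (Sf1 (Sf) sets flow on bond)
#2 |J1  (C1 outputs effort q/C1)
#0 |TF1  (common-e at J1 fixed by 2)
#6 |I1  (0-jn J1 has e-setter on 2)
#1 |J2  (TF1 one-in-one-out from 0)
#4 |J2  (C2: C, integral causality)
#5 |R1  (J2 needs exactly one f-in)

b0 stroke→TF1
b1 stroke→J2
b2 stroke→J1
b3 stroke→Sf1
b4 stroke→J2
b5 stroke→R1
b6 stroke→I1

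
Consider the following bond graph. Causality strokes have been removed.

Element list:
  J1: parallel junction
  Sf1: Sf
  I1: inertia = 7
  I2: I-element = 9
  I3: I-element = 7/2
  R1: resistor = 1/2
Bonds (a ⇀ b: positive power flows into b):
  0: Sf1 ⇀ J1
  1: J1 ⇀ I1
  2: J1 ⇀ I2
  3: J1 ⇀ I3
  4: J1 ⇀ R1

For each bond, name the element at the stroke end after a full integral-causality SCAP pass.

β0 stroke at Sf1  (source Sf1 imposes f)
β1 stroke at I1  (I1: I, integral causality)
β2 stroke at I2  (I2: I, integral causality)
β3 stroke at I3  (I3 integral (f out))
β4 stroke at J1  (J1 needs exactly one e-in)

β0 →Sf1
β1 →I1
β2 →I2
β3 →I3
β4 →J1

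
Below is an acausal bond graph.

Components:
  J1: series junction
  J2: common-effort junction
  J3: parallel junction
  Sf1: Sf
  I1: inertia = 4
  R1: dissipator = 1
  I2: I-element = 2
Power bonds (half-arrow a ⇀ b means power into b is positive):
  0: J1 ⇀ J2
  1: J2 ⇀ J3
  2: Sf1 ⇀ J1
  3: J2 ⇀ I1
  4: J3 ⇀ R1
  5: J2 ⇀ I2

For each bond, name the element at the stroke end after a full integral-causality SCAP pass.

#0 stroke at J1
#1 stroke at J2
#2 stroke at Sf1
#3 stroke at I1
#4 stroke at J3
#5 stroke at I2

#2 →Sf1  (Sf1 fixes flow; stroke at Sf1)
#0 →J1  (J1 flow already set via bond 2)
#3 →I1  (I1: I, integral causality)
#5 →I2  (I2 integral (f out))
#1 →J2  (J2: last free bond brings effort in)
#4 →J3  (J3: last free bond brings effort in)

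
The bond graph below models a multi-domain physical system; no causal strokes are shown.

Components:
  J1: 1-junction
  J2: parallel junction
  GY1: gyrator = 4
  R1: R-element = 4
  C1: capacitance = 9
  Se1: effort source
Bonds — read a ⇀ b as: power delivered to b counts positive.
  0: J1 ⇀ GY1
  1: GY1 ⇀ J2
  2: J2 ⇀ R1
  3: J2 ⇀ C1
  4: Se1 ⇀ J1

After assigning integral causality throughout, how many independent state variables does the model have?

bond 4 stroke at J1  (Se1 (Se) sets effort on bond)
bond 0 stroke at GY1  (closing 1-jn rule on J1)
bond 1 stroke at GY1  (through GY1, causality inverts; strokes same side of GY1)
bond 3 stroke at J2  (prefer integral on C1)
bond 2 stroke at R1  (J2: bond 3 brought effort, rest push out)

1  (C1 all integral)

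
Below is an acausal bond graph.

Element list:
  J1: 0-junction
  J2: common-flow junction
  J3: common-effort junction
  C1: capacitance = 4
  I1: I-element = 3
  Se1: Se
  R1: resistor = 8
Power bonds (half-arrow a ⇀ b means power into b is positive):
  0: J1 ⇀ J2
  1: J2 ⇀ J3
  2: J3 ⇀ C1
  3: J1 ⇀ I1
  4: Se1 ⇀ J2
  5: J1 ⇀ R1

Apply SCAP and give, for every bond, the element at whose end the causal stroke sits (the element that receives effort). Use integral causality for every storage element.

bond 4 |J2  (Se1 (Se) sets effort on bond)
bond 2 |J3  (C1 integral (e out))
bond 1 |J2  (J3: bond 2 brought effort, rest push out)
bond 0 |J1  (J2: last free bond brings flow in)
bond 3 |I1  (0-jn J1 has e-setter on 0)
bond 5 |R1  (common-e at J1 fixed by 0)

b0 |J1
b1 |J2
b2 |J3
b3 |I1
b4 |J2
b5 |R1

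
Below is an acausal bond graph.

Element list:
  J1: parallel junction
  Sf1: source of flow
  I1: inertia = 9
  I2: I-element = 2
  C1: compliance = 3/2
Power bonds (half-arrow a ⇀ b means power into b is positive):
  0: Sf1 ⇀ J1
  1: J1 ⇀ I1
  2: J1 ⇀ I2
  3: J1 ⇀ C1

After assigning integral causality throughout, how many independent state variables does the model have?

3  (C1, I1, I2 all integral)

#0 |Sf1  (source Sf1 imposes f)
#1 |I1  (I1: I, integral causality)
#2 |I2  (I2 integral (f out))
#3 |J1  (J1 needs exactly one e-in)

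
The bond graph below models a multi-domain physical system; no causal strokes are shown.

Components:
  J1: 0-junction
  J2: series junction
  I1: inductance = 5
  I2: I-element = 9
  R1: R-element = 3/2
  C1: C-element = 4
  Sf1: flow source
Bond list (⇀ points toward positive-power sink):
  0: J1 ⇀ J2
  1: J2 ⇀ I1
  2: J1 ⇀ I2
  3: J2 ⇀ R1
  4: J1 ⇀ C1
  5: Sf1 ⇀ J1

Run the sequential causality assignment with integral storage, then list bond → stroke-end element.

bond 5 →Sf1  (Sf1 fixes flow; stroke at Sf1)
bond 1 →I1  (I1 outputs flow p/I1)
bond 0 →J2  (common-f at J2 fixed by 1)
bond 3 →J2  (common-f at J2 fixed by 1)
bond 2 →I2  (I2 integral (f out))
bond 4 →J1  (only one effort-in slot at J1)

b0 →J2
b1 →I1
b2 →I2
b3 →J2
b4 →J1
b5 →Sf1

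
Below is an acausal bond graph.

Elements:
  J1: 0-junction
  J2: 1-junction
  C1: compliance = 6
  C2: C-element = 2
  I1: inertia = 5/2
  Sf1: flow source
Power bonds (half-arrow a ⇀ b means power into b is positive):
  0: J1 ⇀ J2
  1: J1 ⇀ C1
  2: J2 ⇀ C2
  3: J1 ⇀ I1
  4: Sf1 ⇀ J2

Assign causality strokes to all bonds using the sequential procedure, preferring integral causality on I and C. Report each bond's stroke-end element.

b4 stroke→Sf1  (Sf1: flow source, stroke at near end)
b0 stroke→J2  (J2: bond 4 brought flow, rest push out)
b2 stroke→J2  (J2: bond 4 brought flow, rest push out)
b1 stroke→J1  (C1 integral (e out))
b3 stroke→I1  (J1 effort already set via bond 1)

#0 stroke→J2
#1 stroke→J1
#2 stroke→J2
#3 stroke→I1
#4 stroke→Sf1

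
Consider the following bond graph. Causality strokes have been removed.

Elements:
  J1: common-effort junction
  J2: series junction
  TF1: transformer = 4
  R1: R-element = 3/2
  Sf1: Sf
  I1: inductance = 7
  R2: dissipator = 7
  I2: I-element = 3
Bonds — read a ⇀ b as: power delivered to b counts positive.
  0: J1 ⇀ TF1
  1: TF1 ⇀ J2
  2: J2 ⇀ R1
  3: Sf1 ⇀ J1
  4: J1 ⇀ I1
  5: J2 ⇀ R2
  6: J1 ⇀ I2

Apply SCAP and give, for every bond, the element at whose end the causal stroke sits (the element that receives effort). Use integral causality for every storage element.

β0 |J1
β1 |TF1
β2 |J2
β3 |Sf1
β4 |I1
β5 |J2
β6 |I2

b3 stroke→Sf1  (Sf1 (Sf) sets flow on bond)
b4 stroke→I1  (I1 outputs flow p/I1)
b6 stroke→I2  (I2: I, integral causality)
b0 stroke→J1  (closing 0-jn rule on J1)
b1 stroke→TF1  (TF TF1: opposite of bond 0)
b2 stroke→J2  (common-f at J2 fixed by 1)
b5 stroke→J2  (1-jn J2 has f-setter on 1)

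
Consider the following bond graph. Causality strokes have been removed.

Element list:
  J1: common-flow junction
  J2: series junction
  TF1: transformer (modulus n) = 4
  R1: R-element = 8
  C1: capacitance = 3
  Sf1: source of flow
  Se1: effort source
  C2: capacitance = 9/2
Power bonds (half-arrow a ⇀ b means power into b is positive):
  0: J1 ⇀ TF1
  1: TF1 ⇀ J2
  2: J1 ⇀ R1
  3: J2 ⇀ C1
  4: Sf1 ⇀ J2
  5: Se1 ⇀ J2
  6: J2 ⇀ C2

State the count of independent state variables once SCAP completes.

2  (C1, C2 all integral)

#4 stroke→Sf1  (Sf1 (Sf) sets flow on bond)
#5 stroke→J2  (Se1 (Se) sets effort on bond)
#1 stroke→J2  (common-f at J2 fixed by 4)
#3 stroke→J2  (J2 flow already set via bond 4)
#6 stroke→J2  (1-jn J2 has f-setter on 4)
#0 stroke→TF1  (TF TF1: opposite of bond 1)
#2 stroke→J1  (1-jn J1 has f-setter on 0)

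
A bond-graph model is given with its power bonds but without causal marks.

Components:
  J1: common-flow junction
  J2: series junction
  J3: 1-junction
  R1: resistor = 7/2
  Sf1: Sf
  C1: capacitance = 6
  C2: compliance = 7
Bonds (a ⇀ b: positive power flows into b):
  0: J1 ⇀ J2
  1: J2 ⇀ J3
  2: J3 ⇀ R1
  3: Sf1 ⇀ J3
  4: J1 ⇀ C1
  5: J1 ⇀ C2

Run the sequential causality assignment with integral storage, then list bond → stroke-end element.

β0 →J2
β1 →J3
β2 →J3
β3 →Sf1
β4 →J1
β5 →J1

β3 stroke→Sf1  (Sf1 (Sf) sets flow on bond)
β1 stroke→J3  (J3: bond 3 brought flow, rest push out)
β2 stroke→J3  (1-jn J3 has f-setter on 3)
β0 stroke→J2  (common-f at J2 fixed by 1)
β4 stroke→J1  (1-jn J1 has f-setter on 0)
β5 stroke→J1  (common-f at J1 fixed by 0)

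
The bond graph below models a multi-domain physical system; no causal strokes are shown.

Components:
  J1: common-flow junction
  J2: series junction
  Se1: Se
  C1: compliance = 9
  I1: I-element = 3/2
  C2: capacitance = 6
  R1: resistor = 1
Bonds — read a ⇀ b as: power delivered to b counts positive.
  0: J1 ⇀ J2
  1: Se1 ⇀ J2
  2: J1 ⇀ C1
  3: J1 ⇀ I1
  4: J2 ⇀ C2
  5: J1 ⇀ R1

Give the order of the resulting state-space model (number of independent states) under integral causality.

bond 1 stroke at J2  (Se1 (Se) sets effort on bond)
bond 2 stroke at J1  (C1: C, integral causality)
bond 3 stroke at I1  (I1 outputs flow p/I1)
bond 0 stroke at J1  (J1: bond 3 brought flow, rest push out)
bond 5 stroke at J1  (common-f at J1 fixed by 3)
bond 4 stroke at J2  (J2 flow already set via bond 0)

3  (C1, C2, I1 all integral)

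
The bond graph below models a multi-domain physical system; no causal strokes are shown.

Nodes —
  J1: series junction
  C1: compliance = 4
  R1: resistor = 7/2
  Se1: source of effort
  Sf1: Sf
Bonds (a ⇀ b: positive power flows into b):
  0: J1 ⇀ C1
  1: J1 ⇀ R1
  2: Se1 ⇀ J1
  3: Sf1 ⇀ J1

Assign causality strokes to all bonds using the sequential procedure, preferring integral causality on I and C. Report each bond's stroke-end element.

#0 →J1
#1 →J1
#2 →J1
#3 →Sf1

b2 →J1  (Se1: effort source, stroke at far end)
b3 →Sf1  (source Sf1 imposes f)
b0 →J1  (J1: bond 3 brought flow, rest push out)
b1 →J1  (1-jn J1 has f-setter on 3)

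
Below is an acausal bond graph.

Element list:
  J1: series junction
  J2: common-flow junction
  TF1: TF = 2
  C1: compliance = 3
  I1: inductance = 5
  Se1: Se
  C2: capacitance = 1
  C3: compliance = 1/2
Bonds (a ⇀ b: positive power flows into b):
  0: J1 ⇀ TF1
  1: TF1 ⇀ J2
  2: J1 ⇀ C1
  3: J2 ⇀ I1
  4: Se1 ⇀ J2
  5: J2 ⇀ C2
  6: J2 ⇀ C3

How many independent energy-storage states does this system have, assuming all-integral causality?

b4 →J2  (Se1: effort source, stroke at far end)
b2 →J1  (C1 integral (e out))
b0 →TF1  (only one flow-in slot at J1)
b1 →J2  (TF1: transformer flips bond 0)
b3 →I1  (I1 integral (f out))
b5 →J2  (J2 flow already set via bond 3)
b6 →J2  (1-jn J2 has f-setter on 3)

4  (C1, C2, C3, I1 all integral)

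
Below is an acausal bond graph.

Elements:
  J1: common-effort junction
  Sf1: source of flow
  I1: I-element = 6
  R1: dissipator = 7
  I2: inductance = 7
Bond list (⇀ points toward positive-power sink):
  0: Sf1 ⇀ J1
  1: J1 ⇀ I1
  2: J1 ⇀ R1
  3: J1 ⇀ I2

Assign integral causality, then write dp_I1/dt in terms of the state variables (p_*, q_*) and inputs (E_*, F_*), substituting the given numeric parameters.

β0 |Sf1  (Sf1 (Sf) sets flow on bond)
β1 |I1  (I1: I, integral causality)
β3 |I2  (I2 integral (f out))
β2 |J1  (J1: last free bond brings effort in)

dp_I1/dt = 7*F_Sf1 - 7*p_I1/6 - p_I2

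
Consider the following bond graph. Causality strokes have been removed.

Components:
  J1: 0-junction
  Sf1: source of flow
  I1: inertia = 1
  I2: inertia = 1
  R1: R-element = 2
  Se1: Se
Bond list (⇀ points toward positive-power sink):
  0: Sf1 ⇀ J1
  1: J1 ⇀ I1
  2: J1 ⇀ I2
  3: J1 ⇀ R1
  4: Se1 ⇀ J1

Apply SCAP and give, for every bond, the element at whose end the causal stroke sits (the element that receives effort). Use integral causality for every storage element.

#0 |Sf1
#1 |I1
#2 |I2
#3 |R1
#4 |J1

b0 |Sf1  (Sf1: flow source, stroke at near end)
b4 |J1  (Se1: effort source, stroke at far end)
b1 |I1  (J1: bond 4 brought effort, rest push out)
b2 |I2  (0-jn J1 has e-setter on 4)
b3 |R1  (0-jn J1 has e-setter on 4)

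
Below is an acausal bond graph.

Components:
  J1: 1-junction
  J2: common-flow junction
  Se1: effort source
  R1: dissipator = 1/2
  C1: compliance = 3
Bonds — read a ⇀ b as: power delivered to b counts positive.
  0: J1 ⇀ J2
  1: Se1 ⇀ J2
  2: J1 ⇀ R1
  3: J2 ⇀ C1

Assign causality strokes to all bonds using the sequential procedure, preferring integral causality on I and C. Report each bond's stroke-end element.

#1 |J2  (Se1 fixes effort; stroke away)
#3 |J2  (C1: C, integral causality)
#0 |J1  (J2 needs exactly one f-in)
#2 |R1  (J1: last free bond brings flow in)

#0 |J1
#1 |J2
#2 |R1
#3 |J2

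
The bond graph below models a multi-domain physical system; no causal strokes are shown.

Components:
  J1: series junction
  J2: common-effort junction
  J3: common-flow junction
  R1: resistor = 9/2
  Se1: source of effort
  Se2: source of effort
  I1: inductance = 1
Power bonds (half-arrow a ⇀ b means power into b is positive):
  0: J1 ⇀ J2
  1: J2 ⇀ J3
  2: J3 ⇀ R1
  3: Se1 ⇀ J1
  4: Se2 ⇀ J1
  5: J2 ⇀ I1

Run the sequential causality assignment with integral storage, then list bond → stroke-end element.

bond 3 stroke→J1  (Se1: effort source, stroke at far end)
bond 4 stroke→J1  (Se2 fixes effort; stroke away)
bond 0 stroke→J2  (closing 1-jn rule on J1)
bond 1 stroke→J3  (common-e at J2 fixed by 0)
bond 5 stroke→I1  (J2 effort already set via bond 0)
bond 2 stroke→R1  (only one flow-in slot at J3)

#0 →J2
#1 →J3
#2 →R1
#3 →J1
#4 →J1
#5 →I1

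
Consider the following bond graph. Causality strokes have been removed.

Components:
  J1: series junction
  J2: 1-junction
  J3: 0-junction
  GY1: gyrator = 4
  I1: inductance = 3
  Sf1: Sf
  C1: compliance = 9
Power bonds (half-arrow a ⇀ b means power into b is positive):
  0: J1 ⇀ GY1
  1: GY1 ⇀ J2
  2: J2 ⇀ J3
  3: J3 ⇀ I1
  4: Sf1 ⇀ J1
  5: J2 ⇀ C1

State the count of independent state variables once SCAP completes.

2  (C1, I1 all integral)

b4 →Sf1  (source Sf1 imposes f)
b0 →J1  (J1: bond 4 brought flow, rest push out)
b1 →J2  (GY GY1: same side as bond 0)
b3 →I1  (I1 outputs flow p/I1)
b2 →J3  (J3: last free bond brings effort in)
b5 →J2  (J2 flow already set via bond 2)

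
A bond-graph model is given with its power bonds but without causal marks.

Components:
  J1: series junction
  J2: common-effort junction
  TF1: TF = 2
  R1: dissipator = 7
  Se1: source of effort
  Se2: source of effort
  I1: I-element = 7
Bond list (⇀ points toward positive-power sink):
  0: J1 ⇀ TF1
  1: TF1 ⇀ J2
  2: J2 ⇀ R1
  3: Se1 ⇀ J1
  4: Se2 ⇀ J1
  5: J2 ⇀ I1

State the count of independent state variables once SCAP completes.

1  (I1 all integral)

#3 stroke→J1  (Se1: effort source, stroke at far end)
#4 stroke→J1  (Se2: effort source, stroke at far end)
#0 stroke→TF1  (J1 needs exactly one f-in)
#1 stroke→J2  (through TF1, causality passes straight; one stroke at TF1)
#2 stroke→R1  (J2: bond 1 brought effort, rest push out)
#5 stroke→I1  (0-jn J2 has e-setter on 1)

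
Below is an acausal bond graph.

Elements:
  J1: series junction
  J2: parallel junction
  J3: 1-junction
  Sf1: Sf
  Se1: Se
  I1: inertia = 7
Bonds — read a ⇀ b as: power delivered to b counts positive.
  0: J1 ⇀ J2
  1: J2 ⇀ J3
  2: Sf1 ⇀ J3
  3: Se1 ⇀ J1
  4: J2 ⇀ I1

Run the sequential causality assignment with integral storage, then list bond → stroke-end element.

#2 |Sf1  (Sf1 fixes flow; stroke at Sf1)
#3 |J1  (Se1: effort source, stroke at far end)
#0 |J2  (closing 1-jn rule on J1)
#1 |J3  (0-jn J2 has e-setter on 0)
#4 |I1  (common-e at J2 fixed by 0)

bond 0 stroke→J2
bond 1 stroke→J3
bond 2 stroke→Sf1
bond 3 stroke→J1
bond 4 stroke→I1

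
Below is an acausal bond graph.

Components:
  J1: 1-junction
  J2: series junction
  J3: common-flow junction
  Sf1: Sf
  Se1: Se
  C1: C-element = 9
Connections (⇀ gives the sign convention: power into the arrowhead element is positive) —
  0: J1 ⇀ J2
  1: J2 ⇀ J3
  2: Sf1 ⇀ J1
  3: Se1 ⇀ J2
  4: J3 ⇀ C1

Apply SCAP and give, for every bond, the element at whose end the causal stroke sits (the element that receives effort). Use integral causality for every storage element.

bond 0 →J1
bond 1 →J2
bond 2 →Sf1
bond 3 →J2
bond 4 →J3

b2 stroke at Sf1  (Sf1 (Sf) sets flow on bond)
b3 stroke at J2  (Se1: effort source, stroke at far end)
b0 stroke at J1  (J1: bond 2 brought flow, rest push out)
b1 stroke at J2  (J2: bond 0 brought flow, rest push out)
b4 stroke at J3  (J3 flow already set via bond 1)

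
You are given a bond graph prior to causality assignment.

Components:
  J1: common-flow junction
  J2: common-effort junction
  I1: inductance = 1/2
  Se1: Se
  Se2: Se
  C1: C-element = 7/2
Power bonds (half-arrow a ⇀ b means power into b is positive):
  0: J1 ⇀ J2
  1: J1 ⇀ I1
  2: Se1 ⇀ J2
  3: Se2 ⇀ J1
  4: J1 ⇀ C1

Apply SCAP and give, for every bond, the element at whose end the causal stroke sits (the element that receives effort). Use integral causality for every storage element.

b2 stroke at J2  (Se1 fixes effort; stroke away)
b3 stroke at J1  (source Se2 imposes e)
b0 stroke at J1  (J2 effort already set via bond 2)
b1 stroke at I1  (I1 outputs flow p/I1)
b4 stroke at J1  (1-jn J1 has f-setter on 1)

bond 0 |J1
bond 1 |I1
bond 2 |J2
bond 3 |J1
bond 4 |J1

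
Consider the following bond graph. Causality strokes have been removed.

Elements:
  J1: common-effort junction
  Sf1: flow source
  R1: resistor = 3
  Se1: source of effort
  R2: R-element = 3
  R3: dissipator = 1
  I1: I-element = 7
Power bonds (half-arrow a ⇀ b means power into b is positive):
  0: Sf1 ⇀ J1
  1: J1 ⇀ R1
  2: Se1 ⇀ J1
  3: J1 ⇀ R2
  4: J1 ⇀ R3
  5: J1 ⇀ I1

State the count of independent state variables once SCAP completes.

1  (I1 all integral)

b0 →Sf1  (Sf1 (Sf) sets flow on bond)
b2 →J1  (Se1: effort source, stroke at far end)
b1 →R1  (0-jn J1 has e-setter on 2)
b3 →R2  (0-jn J1 has e-setter on 2)
b4 →R3  (J1 effort already set via bond 2)
b5 →I1  (common-e at J1 fixed by 2)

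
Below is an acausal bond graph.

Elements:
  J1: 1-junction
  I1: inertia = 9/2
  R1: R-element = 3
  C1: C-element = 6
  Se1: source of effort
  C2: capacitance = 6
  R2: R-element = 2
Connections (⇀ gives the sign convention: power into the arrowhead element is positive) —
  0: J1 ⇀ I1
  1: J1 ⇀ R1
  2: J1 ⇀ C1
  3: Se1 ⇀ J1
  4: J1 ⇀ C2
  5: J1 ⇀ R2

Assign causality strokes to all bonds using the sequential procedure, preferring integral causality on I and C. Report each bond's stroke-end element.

β0 stroke at I1
β1 stroke at J1
β2 stroke at J1
β3 stroke at J1
β4 stroke at J1
β5 stroke at J1

#3 stroke→J1  (Se1 (Se) sets effort on bond)
#0 stroke→I1  (I1 outputs flow p/I1)
#1 stroke→J1  (J1 flow already set via bond 0)
#2 stroke→J1  (J1 flow already set via bond 0)
#4 stroke→J1  (common-f at J1 fixed by 0)
#5 stroke→J1  (common-f at J1 fixed by 0)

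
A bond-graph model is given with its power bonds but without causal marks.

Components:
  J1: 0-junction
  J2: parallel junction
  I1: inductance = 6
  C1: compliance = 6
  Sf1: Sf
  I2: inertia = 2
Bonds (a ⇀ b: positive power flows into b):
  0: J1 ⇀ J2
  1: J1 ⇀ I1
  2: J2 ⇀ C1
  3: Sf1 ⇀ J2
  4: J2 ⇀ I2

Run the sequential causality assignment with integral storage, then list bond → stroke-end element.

bond 3 stroke at Sf1  (Sf1 fixes flow; stroke at Sf1)
bond 1 stroke at I1  (I1: I, integral causality)
bond 0 stroke at J1  (only one effort-in slot at J1)
bond 2 stroke at J2  (C1 outputs effort q/C1)
bond 4 stroke at I2  (J2: bond 2 brought effort, rest push out)

bond 0 →J1
bond 1 →I1
bond 2 →J2
bond 3 →Sf1
bond 4 →I2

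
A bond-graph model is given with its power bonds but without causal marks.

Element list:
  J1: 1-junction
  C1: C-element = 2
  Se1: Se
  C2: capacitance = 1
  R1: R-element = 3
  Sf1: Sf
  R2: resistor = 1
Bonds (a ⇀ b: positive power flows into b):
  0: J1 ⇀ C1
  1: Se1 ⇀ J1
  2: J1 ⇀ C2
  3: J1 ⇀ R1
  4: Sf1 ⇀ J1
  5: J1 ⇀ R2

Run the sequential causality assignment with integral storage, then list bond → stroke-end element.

bond 1 stroke at J1  (Se1: effort source, stroke at far end)
bond 4 stroke at Sf1  (Sf1: flow source, stroke at near end)
bond 0 stroke at J1  (common-f at J1 fixed by 4)
bond 2 stroke at J1  (1-jn J1 has f-setter on 4)
bond 3 stroke at J1  (1-jn J1 has f-setter on 4)
bond 5 stroke at J1  (J1: bond 4 brought flow, rest push out)

bond 0 stroke at J1
bond 1 stroke at J1
bond 2 stroke at J1
bond 3 stroke at J1
bond 4 stroke at Sf1
bond 5 stroke at J1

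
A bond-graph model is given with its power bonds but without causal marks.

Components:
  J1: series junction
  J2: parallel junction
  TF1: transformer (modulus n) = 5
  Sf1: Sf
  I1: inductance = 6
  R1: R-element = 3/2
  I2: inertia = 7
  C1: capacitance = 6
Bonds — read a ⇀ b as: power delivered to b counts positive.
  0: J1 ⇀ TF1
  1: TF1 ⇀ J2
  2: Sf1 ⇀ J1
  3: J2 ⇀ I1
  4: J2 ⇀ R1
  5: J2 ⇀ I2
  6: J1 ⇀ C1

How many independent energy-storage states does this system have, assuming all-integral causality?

3  (C1, I1, I2 all integral)

b2 →Sf1  (source Sf1 imposes f)
b0 →J1  (J1 flow already set via bond 2)
b6 →J1  (1-jn J1 has f-setter on 2)
b1 →TF1  (TF1: transformer flips bond 0)
b3 →I1  (I1 integral (f out))
b5 →I2  (I2 outputs flow p/I2)
b4 →J2  (closing 0-jn rule on J2)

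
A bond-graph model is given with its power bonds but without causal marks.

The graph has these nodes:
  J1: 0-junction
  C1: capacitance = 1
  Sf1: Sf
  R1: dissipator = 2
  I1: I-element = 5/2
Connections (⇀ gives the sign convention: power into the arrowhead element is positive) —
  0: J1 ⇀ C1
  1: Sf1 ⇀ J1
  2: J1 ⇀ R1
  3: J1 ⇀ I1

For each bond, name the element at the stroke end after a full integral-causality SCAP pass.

bond 0 stroke→J1
bond 1 stroke→Sf1
bond 2 stroke→R1
bond 3 stroke→I1

b1 |Sf1  (source Sf1 imposes f)
b0 |J1  (C1: C, integral causality)
b2 |R1  (0-jn J1 has e-setter on 0)
b3 |I1  (J1: bond 0 brought effort, rest push out)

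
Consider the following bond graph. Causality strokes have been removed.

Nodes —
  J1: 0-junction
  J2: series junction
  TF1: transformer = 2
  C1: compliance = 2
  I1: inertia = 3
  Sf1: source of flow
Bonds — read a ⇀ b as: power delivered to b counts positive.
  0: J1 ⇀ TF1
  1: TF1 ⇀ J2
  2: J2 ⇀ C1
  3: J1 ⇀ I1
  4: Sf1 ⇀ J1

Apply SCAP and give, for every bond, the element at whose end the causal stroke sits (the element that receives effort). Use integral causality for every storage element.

b0 stroke→J1
b1 stroke→TF1
b2 stroke→J2
b3 stroke→I1
b4 stroke→Sf1

b4 stroke→Sf1  (source Sf1 imposes f)
b2 stroke→J2  (C1 integral (e out))
b1 stroke→TF1  (closing 1-jn rule on J2)
b0 stroke→J1  (through TF1, causality passes straight; one stroke at TF1)
b3 stroke→I1  (J1 effort already set via bond 0)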